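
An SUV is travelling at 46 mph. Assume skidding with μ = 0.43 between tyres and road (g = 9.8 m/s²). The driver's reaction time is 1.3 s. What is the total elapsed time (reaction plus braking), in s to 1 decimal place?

Total time ≈ 6.2 s

46 mph × 0.44704 = 20.5638 m/s.
a = μg = 0.43 × 9.8 = 4.214 m/s².
Braking time = v/a = 20.5638 / 4.214 = 4.880 s.
Total = 1.3 + 4.880 = 6.180 s.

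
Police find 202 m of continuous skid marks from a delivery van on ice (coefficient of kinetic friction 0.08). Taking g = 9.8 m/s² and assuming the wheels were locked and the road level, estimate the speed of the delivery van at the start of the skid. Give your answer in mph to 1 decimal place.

Initial speed ≈ 39.8 mph

Deceleration a = μg = 0.08 × 9.8 = 0.784 m/s².
v = √(2a·d) = √(2 × 0.784 × 202) = √316.736 = 17.7971 m/s.
= 17.7971 ÷ 0.44704 = 39.811 mph.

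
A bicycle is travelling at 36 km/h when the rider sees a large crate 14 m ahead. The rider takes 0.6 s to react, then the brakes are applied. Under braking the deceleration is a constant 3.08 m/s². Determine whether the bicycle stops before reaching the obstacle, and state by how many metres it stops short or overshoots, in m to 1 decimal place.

No — it overshoots by 8.2 m

36 km/h ÷ 3.6 = 10.0000 m/s.
Reaction distance = 10.0000 × 0.6 = 6.000 m.
Braking distance = v²/(2a) = 100.000 / 6.160 = 16.234 m.
Total stopping distance = 6.000 + 16.234 = 22.234 m, vs 14 m available — it cannot stop in time and overshoots by 22.234 − 14 = 8.234 m.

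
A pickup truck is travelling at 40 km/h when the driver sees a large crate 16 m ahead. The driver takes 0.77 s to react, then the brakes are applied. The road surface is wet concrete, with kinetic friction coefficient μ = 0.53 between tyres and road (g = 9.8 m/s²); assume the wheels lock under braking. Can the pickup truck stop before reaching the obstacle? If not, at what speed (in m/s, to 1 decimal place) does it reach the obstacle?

No — it strikes the obstacle at 6.8 m/s

40 km/h ÷ 3.6 = 11.1111 m/s.
a = μg = 0.53 × 9.8 = 5.194 m/s².
Reaction distance = 11.1111 × 0.77 = 8.556 m.
Braking distance needed to stop: v²/(2a) = 123.457 / 10.388 = 11.885 m, so total needed = 8.556 + 11.885 = 20.441 m > 16 m — it cannot stop.
Distance remaining when braking begins: 16 − 8.556 = 7.444 m.
v² = v₀² − 2a·d = 123.457 − 2 × 5.194 × 7.444 = 46.129 m²/s².
v = √46.129 = 6.792 m/s.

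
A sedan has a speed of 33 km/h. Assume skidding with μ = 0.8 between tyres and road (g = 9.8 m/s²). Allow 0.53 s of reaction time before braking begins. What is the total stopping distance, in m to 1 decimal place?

Total stopping distance ≈ 10.2 m

33 km/h ÷ 3.6 = 9.1667 m/s.
a = μg = 0.8 × 9.8 = 7.840 m/s².
Reaction distance = v·t_r = 9.1667 × 0.53 = 4.858 m.
Braking distance = v²/(2a) = 9.1667² / (2 × 7.840) = 84.028 / 15.680 = 5.359 m.
Total = 4.858 + 5.359 = 10.217 m.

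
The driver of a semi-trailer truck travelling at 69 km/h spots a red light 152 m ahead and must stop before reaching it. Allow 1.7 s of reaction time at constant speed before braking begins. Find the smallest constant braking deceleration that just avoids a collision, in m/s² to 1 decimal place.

69 km/h ÷ 3.6 = 19.1667 m/s.
Distance covered during reaction = 19.1667 × 1.7 = 32.583 m.
Distance available for braking: 152 − 32.583 = 119.417 m.
v² = 2a·d ⇒ a = v²/(2d) = 19.1667² / (2 × 119.417) = 367.362 / 238.834 = 1.5381 m/s².

Required deceleration ≈ 1.5 m/s²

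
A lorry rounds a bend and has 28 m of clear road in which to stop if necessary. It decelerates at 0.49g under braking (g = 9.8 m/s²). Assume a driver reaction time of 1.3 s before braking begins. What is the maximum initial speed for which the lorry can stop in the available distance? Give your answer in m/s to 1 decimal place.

Maximum speed ≈ 11.3 m/s

a = 0.49 × 9.8 = 4.802 m/s².
Stopping distance: v·t_r + v²/(2a) = 28 with t_r = 1.3 s and a = 4.802 m/s².
So v² + 12.485 v − 268.91 = 0.
Positive root: v = −a·t_r + √((a·t_r)² + 2a·d) = −6.243 + √(38.975 + 268.91) = 11.3037 m/s.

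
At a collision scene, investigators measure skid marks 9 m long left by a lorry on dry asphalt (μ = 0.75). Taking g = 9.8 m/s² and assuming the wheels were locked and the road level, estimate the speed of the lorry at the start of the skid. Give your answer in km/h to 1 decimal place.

Deceleration a = μg = 0.75 × 9.8 = 7.350 m/s².
v = √(2a·d) = √(2 × 7.350 × 9) = √132.300 = 11.5022 m/s.
= 11.5022 × 3.6 = 41.408 km/h.

Initial speed ≈ 41.4 km/h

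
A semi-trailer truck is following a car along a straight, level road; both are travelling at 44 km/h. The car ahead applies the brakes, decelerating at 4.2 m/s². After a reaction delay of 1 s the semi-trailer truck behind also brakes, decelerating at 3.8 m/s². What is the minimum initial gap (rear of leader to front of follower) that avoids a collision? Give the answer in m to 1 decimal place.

Minimum gap ≈ 14.1 m

44 km/h ÷ 3.6 = 12.2222 m/s.
Leader travels v²/(2a_L) = 149.382 / 8.400 = 17.784 m before stopping.
Follower covers v·t_r = 12.2222 × 1 = 12.222 m while reacting, then v²/(2a_F) = 149.382 / 7.600 = 19.656 m while braking, for a total of 12.222 + 19.656 = 31.878 m.
Since a_F ≤ a_L and the follower starts braking later, the follower is never slower than the leader, so the closest approach is when both have stopped.
Minimum gap = 31.878 − 17.784 = 14.094 m.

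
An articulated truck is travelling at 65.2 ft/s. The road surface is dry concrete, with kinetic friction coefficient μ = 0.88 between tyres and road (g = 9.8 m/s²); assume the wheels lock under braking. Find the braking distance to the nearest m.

Braking distance ≈ 23 m

65.2 ft/s × 0.3048 = 19.8730 m/s.
a = μg = 0.88 × 9.8 = 8.624 m/s².
Braking distance = v²/(2a) = 19.8730² / (2 × 8.624) = 394.936 / 17.248 = 22.897 m.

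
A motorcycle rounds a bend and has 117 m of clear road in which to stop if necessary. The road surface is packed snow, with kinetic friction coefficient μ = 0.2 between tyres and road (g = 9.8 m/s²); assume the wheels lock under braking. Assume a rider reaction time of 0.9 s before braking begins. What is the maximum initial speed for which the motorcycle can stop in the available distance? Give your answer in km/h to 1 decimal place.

Maximum speed ≈ 71.0 km/h

a = μg = 0.2 × 9.8 = 1.960 m/s².
Stopping distance: v·t_r + v²/(2a) = 117 with t_r = 0.9 s and a = 1.960 m/s².
So v² + 3.528 v − 458.64 = 0.
Positive root: v = −a·t_r + √((a·t_r)² + 2a·d) = −1.764 + √(3.112 + 458.64) = 19.7244 m/s.
19.7244 m/s × 3.6 = 71.008 km/h.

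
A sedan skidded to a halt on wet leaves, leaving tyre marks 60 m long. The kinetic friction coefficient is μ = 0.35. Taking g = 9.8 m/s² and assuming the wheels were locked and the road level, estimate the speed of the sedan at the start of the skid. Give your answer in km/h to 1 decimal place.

Deceleration a = μg = 0.35 × 9.8 = 3.430 m/s².
v = √(2a·d) = √(2 × 3.430 × 60) = √411.600 = 20.2879 m/s.
= 20.2879 × 3.6 = 73.036 km/h.

Initial speed ≈ 73.0 km/h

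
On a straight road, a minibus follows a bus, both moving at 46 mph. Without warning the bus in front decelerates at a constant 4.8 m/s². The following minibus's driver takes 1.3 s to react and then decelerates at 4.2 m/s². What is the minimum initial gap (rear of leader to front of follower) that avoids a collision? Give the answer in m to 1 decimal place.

46 mph × 0.44704 = 20.5638 m/s.
Leader travels v²/(2a_L) = 422.870 / 9.600 = 44.049 m before stopping.
Follower covers v·t_r = 20.5638 × 1.3 = 26.733 m while reacting, then v²/(2a_F) = 422.870 / 8.400 = 50.342 m while braking, for a total of 26.733 + 50.342 = 77.075 m.
Since a_F ≤ a_L and the follower starts braking later, the follower is never slower than the leader, so the closest approach is when both have stopped.
Minimum gap = 77.075 − 44.049 = 33.026 m.

Minimum gap ≈ 33.0 m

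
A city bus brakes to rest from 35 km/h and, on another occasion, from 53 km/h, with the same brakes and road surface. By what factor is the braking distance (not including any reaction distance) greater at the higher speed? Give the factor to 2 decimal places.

Braking distance d = v²/(2a), so with a fixed, d ∝ v².
Factor = (53/35)² = 1.5143² = 2.2931.

Factor ≈ 2.29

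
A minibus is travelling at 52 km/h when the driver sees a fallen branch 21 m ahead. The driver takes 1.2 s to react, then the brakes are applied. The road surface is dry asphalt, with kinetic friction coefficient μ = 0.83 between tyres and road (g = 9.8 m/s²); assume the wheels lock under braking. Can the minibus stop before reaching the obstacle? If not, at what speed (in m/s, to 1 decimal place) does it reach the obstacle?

No — it strikes the obstacle at 12.2 m/s

52 km/h ÷ 3.6 = 14.4444 m/s.
a = μg = 0.83 × 9.8 = 8.134 m/s².
Reaction distance = 14.4444 × 1.2 = 17.333 m.
Braking distance needed to stop: v²/(2a) = 208.641 / 16.268 = 12.825 m, so total needed = 17.333 + 12.825 = 30.158 m > 21 m — it cannot stop.
Distance remaining when braking begins: 21 − 17.333 = 3.667 m.
v² = v₀² − 2a·d = 208.641 − 2 × 8.134 × 3.667 = 148.986 m²/s².
v = √148.986 = 12.206 m/s.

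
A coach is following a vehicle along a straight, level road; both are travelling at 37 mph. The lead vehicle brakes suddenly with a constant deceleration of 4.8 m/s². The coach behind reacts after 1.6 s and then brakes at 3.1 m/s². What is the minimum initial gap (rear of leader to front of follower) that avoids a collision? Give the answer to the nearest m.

Minimum gap ≈ 42 m

37 mph × 0.44704 = 16.5405 m/s.
Leader travels v²/(2a_L) = 273.588 / 9.600 = 28.499 m before stopping.
Follower covers v·t_r = 16.5405 × 1.6 = 26.465 m while reacting, then v²/(2a_F) = 273.588 / 6.200 = 44.127 m while braking, for a total of 26.465 + 44.127 = 70.592 m.
Since a_F ≤ a_L and the follower starts braking later, the follower is never slower than the leader, so the closest approach is when both have stopped.
Minimum gap = 70.592 − 28.499 = 42.093 m.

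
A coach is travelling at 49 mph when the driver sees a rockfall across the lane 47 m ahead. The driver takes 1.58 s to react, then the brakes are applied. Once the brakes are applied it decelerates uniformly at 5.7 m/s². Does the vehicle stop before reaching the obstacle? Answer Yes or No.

49 mph × 0.44704 = 21.9050 m/s.
Reaction distance = 21.9050 × 1.58 = 34.610 m.
Braking distance = v²/(2a) = 479.829 / 11.400 = 42.090 m.
Total stopping distance = 34.610 + 42.090 = 76.700 m, vs 47 m available — it cannot stop in time and overshoots by 76.700 − 47 = 29.700 m.

No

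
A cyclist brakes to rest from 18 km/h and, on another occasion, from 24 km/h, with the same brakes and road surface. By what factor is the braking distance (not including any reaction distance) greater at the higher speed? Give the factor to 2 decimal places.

Factor ≈ 1.78

Braking distance d = v²/(2a), so with a fixed, d ∝ v².
Factor = (24/18)² = 1.3333² = 1.7777.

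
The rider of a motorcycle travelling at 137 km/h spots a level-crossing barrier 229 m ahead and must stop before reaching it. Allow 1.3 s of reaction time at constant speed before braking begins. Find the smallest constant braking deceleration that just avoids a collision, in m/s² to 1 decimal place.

Required deceleration ≈ 4.0 m/s²

137 km/h ÷ 3.6 = 38.0556 m/s.
Distance covered during reaction = 38.0556 × 1.3 = 49.472 m.
Distance available for braking: 229 − 49.472 = 179.528 m.
v² = 2a·d ⇒ a = v²/(2d) = 38.0556² / (2 × 179.528) = 1448.229 / 359.056 = 4.0334 m/s².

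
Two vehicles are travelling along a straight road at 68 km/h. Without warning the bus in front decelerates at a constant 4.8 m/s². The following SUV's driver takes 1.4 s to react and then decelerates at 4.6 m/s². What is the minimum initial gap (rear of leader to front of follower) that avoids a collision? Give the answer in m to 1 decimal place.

68 km/h ÷ 3.6 = 18.8889 m/s.
Leader travels v²/(2a_L) = 356.791 / 9.600 = 37.166 m before stopping.
Follower covers v·t_r = 18.8889 × 1.4 = 26.444 m while reacting, then v²/(2a_F) = 356.791 / 9.200 = 38.782 m while braking, for a total of 26.444 + 38.782 = 65.226 m.
Since a_F ≤ a_L and the follower starts braking later, the follower is never slower than the leader, so the closest approach is when both have stopped.
Minimum gap = 65.226 − 37.166 = 28.060 m.

Minimum gap ≈ 28.1 m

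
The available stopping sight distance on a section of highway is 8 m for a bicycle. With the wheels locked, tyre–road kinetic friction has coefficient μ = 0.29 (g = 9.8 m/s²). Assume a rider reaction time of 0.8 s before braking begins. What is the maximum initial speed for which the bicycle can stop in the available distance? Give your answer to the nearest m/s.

Maximum speed ≈ 5 m/s

a = μg = 0.29 × 9.8 = 2.842 m/s².
Stopping distance: v·t_r + v²/(2a) = 8 with t_r = 0.8 s and a = 2.842 m/s².
So v² + 4.547 v − 45.47 = 0.
Positive root: v = −a·t_r + √((a·t_r)² + 2a·d) = −2.274 + √(5.171 + 45.47) = 4.8422 m/s.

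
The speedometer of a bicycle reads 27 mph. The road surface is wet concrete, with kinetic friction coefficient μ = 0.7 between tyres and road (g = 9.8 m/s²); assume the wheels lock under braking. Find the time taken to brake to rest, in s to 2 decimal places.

27 mph × 0.44704 = 12.0701 m/s.
a = μg = 0.7 × 9.8 = 6.860 m/s².
Braking time = v/a = 12.0701 / 6.860 = 1.759 s.

Braking time ≈ 1.76 s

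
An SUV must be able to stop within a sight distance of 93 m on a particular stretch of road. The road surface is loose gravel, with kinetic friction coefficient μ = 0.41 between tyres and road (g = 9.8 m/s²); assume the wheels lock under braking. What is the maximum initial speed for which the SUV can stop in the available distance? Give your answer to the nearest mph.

a = μg = 0.41 × 9.8 = 4.018 m/s².
v²/(2a) = d ⇒ v = √(2 × 4.018 × 93) = √747.35 = 27.3377 m/s.
27.3377 m/s ÷ 0.44704 = 61.153 mph.

Maximum speed ≈ 61 mph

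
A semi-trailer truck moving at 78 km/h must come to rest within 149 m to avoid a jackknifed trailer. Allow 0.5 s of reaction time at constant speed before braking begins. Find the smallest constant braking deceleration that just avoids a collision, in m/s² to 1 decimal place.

78 km/h ÷ 3.6 = 21.6667 m/s.
Distance covered during reaction = 21.6667 × 0.5 = 10.833 m.
Distance available for braking: 149 − 10.833 = 138.167 m.
v² = 2a·d ⇒ a = v²/(2d) = 21.6667² / (2 × 138.167) = 469.446 / 276.334 = 1.6988 m/s².

Required deceleration ≈ 1.7 m/s²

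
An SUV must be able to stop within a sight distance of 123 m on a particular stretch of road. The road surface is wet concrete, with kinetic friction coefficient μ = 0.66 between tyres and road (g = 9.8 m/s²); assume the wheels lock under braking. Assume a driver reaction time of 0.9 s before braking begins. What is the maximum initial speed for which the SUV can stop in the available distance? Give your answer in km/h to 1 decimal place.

Maximum speed ≈ 124.2 km/h

a = μg = 0.66 × 9.8 = 6.468 m/s².
Stopping distance: v·t_r + v²/(2a) = 123 with t_r = 0.9 s and a = 6.468 m/s².
So v² + 11.642 v − 1591.13 = 0.
Positive root: v = −a·t_r + √((a·t_r)² + 2a·d) = −5.821 + √(33.884 + 1591.13) = 34.4905 m/s.
34.4905 m/s × 3.6 = 124.166 km/h.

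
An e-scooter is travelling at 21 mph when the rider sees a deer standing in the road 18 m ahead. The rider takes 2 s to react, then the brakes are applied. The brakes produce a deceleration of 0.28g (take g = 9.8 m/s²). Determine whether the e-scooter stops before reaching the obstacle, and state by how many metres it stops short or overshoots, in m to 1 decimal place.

No — it overshoots by 16.8 m

21 mph × 0.44704 = 9.3878 m/s.
a = 0.28 × 9.8 = 2.744 m/s².
Reaction distance = 9.3878 × 2 = 18.776 m.
Braking distance = v²/(2a) = 88.131 / 5.488 = 16.059 m.
Total stopping distance = 18.776 + 16.059 = 34.835 m, vs 18 m available — it cannot stop in time and overshoots by 34.835 − 18 = 16.835 m.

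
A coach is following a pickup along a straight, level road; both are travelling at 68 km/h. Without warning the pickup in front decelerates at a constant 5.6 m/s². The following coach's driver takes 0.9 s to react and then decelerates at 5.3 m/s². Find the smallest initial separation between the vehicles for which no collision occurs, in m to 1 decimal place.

Minimum gap ≈ 18.8 m

68 km/h ÷ 3.6 = 18.8889 m/s.
Leader travels v²/(2a_L) = 356.791 / 11.200 = 31.856 m before stopping.
Follower covers v·t_r = 18.8889 × 0.9 = 17.000 m while reacting, then v²/(2a_F) = 356.791 / 10.600 = 33.660 m while braking, for a total of 17.000 + 33.660 = 50.660 m.
Since a_F ≤ a_L and the follower starts braking later, the follower is never slower than the leader, so the closest approach is when both have stopped.
Minimum gap = 50.660 − 31.856 = 18.804 m.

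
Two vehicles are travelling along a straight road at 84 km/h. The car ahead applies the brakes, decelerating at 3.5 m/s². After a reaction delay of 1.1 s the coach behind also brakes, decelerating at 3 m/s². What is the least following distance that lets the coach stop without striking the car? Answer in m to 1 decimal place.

84 km/h ÷ 3.6 = 23.3333 m/s.
Leader travels v²/(2a_L) = 544.443 / 7.000 = 77.778 m before stopping.
Follower covers v·t_r = 23.3333 × 1.1 = 25.667 m while reacting, then v²/(2a_F) = 544.443 / 6.000 = 90.740 m while braking, for a total of 25.667 + 90.740 = 116.407 m.
Since a_F ≤ a_L and the follower starts braking later, the follower is never slower than the leader, so the closest approach is when both have stopped.
Minimum gap = 116.407 − 77.778 = 38.629 m.

Minimum gap ≈ 38.6 m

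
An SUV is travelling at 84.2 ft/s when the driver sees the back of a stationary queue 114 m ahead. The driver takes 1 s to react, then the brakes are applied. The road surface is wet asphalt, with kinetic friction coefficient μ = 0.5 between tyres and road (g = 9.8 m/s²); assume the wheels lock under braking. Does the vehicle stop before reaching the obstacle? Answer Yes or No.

Yes

84.2 ft/s × 0.3048 = 25.6642 m/s.
a = μg = 0.5 × 9.8 = 4.900 m/s².
Reaction distance = 25.6642 × 1 = 25.664 m.
Braking distance = v²/(2a) = 658.651 / 9.800 = 67.209 m.
Total stopping distance = 25.664 + 67.209 = 92.873 m, vs 114 m available — it stops with 114 − 92.873 = 21.127 m to spare.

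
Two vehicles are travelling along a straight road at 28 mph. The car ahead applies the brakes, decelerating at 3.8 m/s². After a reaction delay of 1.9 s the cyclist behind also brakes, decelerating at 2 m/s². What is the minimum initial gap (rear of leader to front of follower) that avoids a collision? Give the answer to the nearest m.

28 mph × 0.44704 = 12.5171 m/s.
Leader travels v²/(2a_L) = 156.678 / 7.600 = 20.616 m before stopping.
Follower covers v·t_r = 12.5171 × 1.9 = 23.782 m while reacting, then v²/(2a_F) = 156.678 / 4.000 = 39.169 m while braking, for a total of 23.782 + 39.169 = 62.951 m.
Since a_F ≤ a_L and the follower starts braking later, the follower is never slower than the leader, so the closest approach is when both have stopped.
Minimum gap = 62.951 − 20.616 = 42.335 m.

Minimum gap ≈ 42 m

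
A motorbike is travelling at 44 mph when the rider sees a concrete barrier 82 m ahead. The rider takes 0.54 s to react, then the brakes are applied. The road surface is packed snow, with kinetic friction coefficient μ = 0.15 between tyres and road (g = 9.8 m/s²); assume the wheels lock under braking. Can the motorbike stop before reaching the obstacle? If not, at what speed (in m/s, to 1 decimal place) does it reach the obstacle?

44 mph × 0.44704 = 19.6698 m/s.
a = μg = 0.15 × 9.8 = 1.470 m/s².
Reaction distance = 19.6698 × 0.54 = 10.622 m.
Braking distance needed to stop: v²/(2a) = 386.901 / 2.940 = 131.599 m, so total needed = 10.622 + 131.599 = 142.221 m > 82 m — it cannot stop.
Distance remaining when braking begins: 82 − 10.622 = 71.378 m.
v² = v₀² − 2a·d = 386.901 − 2 × 1.470 × 71.378 = 177.050 m²/s².
v = √177.050 = 13.306 m/s.

No — it strikes the obstacle at 13.3 m/s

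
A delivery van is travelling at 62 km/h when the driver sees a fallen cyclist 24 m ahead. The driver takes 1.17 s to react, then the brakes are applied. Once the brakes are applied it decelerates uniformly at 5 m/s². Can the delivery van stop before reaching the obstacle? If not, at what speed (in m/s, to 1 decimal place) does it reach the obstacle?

No — it strikes the obstacle at 16.1 m/s

62 km/h ÷ 3.6 = 17.2222 m/s.
Reaction distance = 17.2222 × 1.17 = 20.150 m.
Braking distance needed to stop: v²/(2a) = 296.604 / 10.000 = 29.660 m, so total needed = 20.150 + 29.660 = 49.810 m > 24 m — it cannot stop.
Distance remaining when braking begins: 24 − 20.150 = 3.850 m.
v² = v₀² − 2a·d = 296.604 − 2 × 5.000 × 3.850 = 258.104 m²/s².
v = √258.104 = 16.066 m/s.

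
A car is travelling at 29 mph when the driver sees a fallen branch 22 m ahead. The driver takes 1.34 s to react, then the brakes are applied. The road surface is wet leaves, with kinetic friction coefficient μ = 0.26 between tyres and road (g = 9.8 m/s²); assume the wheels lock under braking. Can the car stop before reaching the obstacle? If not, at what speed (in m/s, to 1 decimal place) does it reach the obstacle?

29 mph × 0.44704 = 12.9642 m/s.
a = μg = 0.26 × 9.8 = 2.548 m/s².
Reaction distance = 12.9642 × 1.34 = 17.372 m.
Braking distance needed to stop: v²/(2a) = 168.070 / 5.096 = 32.981 m, so total needed = 17.372 + 32.981 = 50.353 m > 22 m — it cannot stop.
Distance remaining when braking begins: 22 − 17.372 = 4.628 m.
v² = v₀² − 2a·d = 168.070 − 2 × 2.548 × 4.628 = 144.486 m²/s².
v = √144.486 = 12.020 m/s.

No — it strikes the obstacle at 12.0 m/s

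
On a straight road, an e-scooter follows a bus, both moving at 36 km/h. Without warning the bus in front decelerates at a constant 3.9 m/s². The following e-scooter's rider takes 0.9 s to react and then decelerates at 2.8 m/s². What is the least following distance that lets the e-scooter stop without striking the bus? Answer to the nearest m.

Minimum gap ≈ 14 m

36 km/h ÷ 3.6 = 10.0000 m/s.
Leader travels v²/(2a_L) = 100.000 / 7.800 = 12.821 m before stopping.
Follower covers v·t_r = 10.0000 × 0.9 = 9.000 m while reacting, then v²/(2a_F) = 100.000 / 5.600 = 17.857 m while braking, for a total of 9.000 + 17.857 = 26.857 m.
Since a_F ≤ a_L and the follower starts braking later, the follower is never slower than the leader, so the closest approach is when both have stopped.
Minimum gap = 26.857 − 12.821 = 14.036 m.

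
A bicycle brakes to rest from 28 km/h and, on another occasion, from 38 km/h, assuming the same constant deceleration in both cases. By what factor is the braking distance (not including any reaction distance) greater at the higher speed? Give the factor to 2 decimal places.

Factor ≈ 1.84

Braking distance d = v²/(2a), so with a fixed, d ∝ v².
Factor = (38/28)² = 1.3571² = 1.8417.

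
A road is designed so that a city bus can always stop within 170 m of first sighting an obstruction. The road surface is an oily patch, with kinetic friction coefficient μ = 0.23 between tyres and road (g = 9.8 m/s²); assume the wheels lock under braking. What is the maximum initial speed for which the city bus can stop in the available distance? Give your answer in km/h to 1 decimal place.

Maximum speed ≈ 99.7 km/h

a = μg = 0.23 × 9.8 = 2.254 m/s².
v²/(2a) = d ⇒ v = √(2 × 2.254 × 170) = √766.36 = 27.6832 m/s.
27.6832 m/s × 3.6 = 99.660 km/h.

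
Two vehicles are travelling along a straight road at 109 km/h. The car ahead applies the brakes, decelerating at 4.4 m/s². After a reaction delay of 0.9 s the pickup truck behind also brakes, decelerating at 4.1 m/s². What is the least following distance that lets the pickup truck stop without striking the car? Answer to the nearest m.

109 km/h ÷ 3.6 = 30.2778 m/s.
Leader travels v²/(2a_L) = 916.745 / 8.800 = 104.176 m before stopping.
Follower covers v·t_r = 30.2778 × 0.9 = 27.250 m while reacting, then v²/(2a_F) = 916.745 / 8.200 = 111.798 m while braking, for a total of 27.250 + 111.798 = 139.048 m.
Since a_F ≤ a_L and the follower starts braking later, the follower is never slower than the leader, so the closest approach is when both have stopped.
Minimum gap = 139.048 − 104.176 = 34.872 m.

Minimum gap ≈ 35 m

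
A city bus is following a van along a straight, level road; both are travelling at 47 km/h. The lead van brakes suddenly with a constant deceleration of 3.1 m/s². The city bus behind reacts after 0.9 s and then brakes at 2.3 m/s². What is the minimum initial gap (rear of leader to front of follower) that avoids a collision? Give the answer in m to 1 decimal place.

47 km/h ÷ 3.6 = 13.0556 m/s.
Leader travels v²/(2a_L) = 170.449 / 6.200 = 27.492 m before stopping.
Follower covers v·t_r = 13.0556 × 0.9 = 11.750 m while reacting, then v²/(2a_F) = 170.449 / 4.600 = 37.054 m while braking, for a total of 11.750 + 37.054 = 48.804 m.
Since a_F ≤ a_L and the follower starts braking later, the follower is never slower than the leader, so the closest approach is when both have stopped.
Minimum gap = 48.804 − 27.492 = 21.312 m.

Minimum gap ≈ 21.3 m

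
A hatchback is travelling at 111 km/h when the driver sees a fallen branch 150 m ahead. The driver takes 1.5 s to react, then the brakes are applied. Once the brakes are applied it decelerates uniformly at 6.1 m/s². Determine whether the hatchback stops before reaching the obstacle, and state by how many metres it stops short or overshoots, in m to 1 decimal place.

Yes — it stops 25.8 m short of the obstacle

111 km/h ÷ 3.6 = 30.8333 m/s.
Reaction distance = 30.8333 × 1.5 = 46.250 m.
Braking distance = v²/(2a) = 950.692 / 12.200 = 77.926 m.
Total stopping distance = 46.250 + 77.926 = 124.176 m, vs 150 m available — it stops with 150 − 124.176 = 25.824 m to spare.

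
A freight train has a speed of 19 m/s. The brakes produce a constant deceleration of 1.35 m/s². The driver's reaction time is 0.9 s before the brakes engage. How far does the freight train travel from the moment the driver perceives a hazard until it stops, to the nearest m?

Total stopping distance ≈ 151 m

Reaction distance = v·t_r = 19.0000 × 0.9 = 17.100 m.
Braking distance = v²/(2a) = 19.0000² / (2 × 1.350) = 361.000 / 2.700 = 133.704 m.
Total = 17.100 + 133.704 = 150.804 m.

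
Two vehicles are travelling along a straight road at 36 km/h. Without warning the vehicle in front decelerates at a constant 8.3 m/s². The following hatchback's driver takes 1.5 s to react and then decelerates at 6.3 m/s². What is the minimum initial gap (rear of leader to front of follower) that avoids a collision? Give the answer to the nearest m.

36 km/h ÷ 3.6 = 10.0000 m/s.
Leader travels v²/(2a_L) = 100.000 / 16.600 = 6.024 m before stopping.
Follower covers v·t_r = 10.0000 × 1.5 = 15.000 m while reacting, then v²/(2a_F) = 100.000 / 12.600 = 7.937 m while braking, for a total of 15.000 + 7.937 = 22.937 m.
Since a_F ≤ a_L and the follower starts braking later, the follower is never slower than the leader, so the closest approach is when both have stopped.
Minimum gap = 22.937 − 6.024 = 16.913 m.

Minimum gap ≈ 17 m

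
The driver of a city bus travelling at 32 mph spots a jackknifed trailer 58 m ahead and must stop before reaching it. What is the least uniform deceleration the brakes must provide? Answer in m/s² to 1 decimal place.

Required deceleration ≈ 1.8 m/s²

32 mph × 0.44704 = 14.3053 m/s.
v² = 2a·d ⇒ a = v²/(2d) = 14.3053² / (2 × 58.000) = 204.642 / 116.000 = 1.7642 m/s².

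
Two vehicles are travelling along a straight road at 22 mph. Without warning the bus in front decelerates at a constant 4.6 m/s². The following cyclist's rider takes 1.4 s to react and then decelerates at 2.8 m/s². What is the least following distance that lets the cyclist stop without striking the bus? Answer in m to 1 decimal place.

Minimum gap ≈ 20.5 m

22 mph × 0.44704 = 9.8349 m/s.
Leader travels v²/(2a_L) = 96.725 / 9.200 = 10.514 m before stopping.
Follower covers v·t_r = 9.8349 × 1.4 = 13.769 m while reacting, then v²/(2a_F) = 96.725 / 5.600 = 17.272 m while braking, for a total of 13.769 + 17.272 = 31.041 m.
Since a_F ≤ a_L and the follower starts braking later, the follower is never slower than the leader, so the closest approach is when both have stopped.
Minimum gap = 31.041 − 10.514 = 20.527 m.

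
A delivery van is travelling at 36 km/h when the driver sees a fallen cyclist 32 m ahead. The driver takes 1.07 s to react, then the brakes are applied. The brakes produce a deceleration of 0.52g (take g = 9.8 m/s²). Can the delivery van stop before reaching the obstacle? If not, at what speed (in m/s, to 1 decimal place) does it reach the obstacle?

Yes — it stops about 11.5 m short of the obstacle, so it never reaches it

36 km/h ÷ 3.6 = 10.0000 m/s.
a = 0.52 × 9.8 = 5.096 m/s².
Reaction distance = 10.0000 × 1.07 = 10.700 m.
Braking distance = v²/(2a) = 100.000 / 10.192 = 9.812 m.
Total stopping distance = 10.700 + 9.812 = 20.512 m, vs 32 m available — it stops with 32 − 20.512 = 11.488 m to spare.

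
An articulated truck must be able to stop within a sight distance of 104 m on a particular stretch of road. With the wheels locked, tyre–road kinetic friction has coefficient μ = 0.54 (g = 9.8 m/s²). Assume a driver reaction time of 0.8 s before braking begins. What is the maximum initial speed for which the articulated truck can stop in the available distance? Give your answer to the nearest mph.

a = μg = 0.54 × 9.8 = 5.292 m/s².
Stopping distance: v·t_r + v²/(2a) = 104 with t_r = 0.8 s and a = 5.292 m/s².
So v² + 8.467 v − 1100.74 = 0.
Positive root: v = −a·t_r + √((a·t_r)² + 2a·d) = −4.234 + √(17.927 + 1100.74) = 29.2125 m/s.
29.2125 m/s ÷ 0.44704 = 65.347 mph.

Maximum speed ≈ 65 mph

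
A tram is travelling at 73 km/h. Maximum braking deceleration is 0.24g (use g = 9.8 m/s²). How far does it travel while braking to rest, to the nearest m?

Braking distance ≈ 87 m

73 km/h ÷ 3.6 = 20.2778 m/s.
a = 0.24 × 9.8 = 2.352 m/s².
Braking distance = v²/(2a) = 20.2778² / (2 × 2.352) = 411.189 / 4.704 = 87.413 m.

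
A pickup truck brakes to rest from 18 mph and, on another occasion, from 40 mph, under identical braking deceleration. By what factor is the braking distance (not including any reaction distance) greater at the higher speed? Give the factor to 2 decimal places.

Braking distance d = v²/(2a), so with a fixed, d ∝ v².
Factor = (40/18)² = 2.2222² = 4.9382.

Factor ≈ 4.94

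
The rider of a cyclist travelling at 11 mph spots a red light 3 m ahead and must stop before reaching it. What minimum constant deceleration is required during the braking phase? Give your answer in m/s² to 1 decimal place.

Required deceleration ≈ 4.0 m/s²

11 mph × 0.44704 = 4.9174 m/s.
v² = 2a·d ⇒ a = v²/(2d) = 4.9174² / (2 × 3.000) = 24.181 / 6.000 = 4.0302 m/s².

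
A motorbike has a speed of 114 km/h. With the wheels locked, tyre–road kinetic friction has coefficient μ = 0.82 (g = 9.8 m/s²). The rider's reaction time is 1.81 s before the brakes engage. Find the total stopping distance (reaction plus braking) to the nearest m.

114 km/h ÷ 3.6 = 31.6667 m/s.
a = μg = 0.82 × 9.8 = 8.036 m/s².
Reaction distance = v·t_r = 31.6667 × 1.81 = 57.317 m.
Braking distance = v²/(2a) = 31.6667² / (2 × 8.036) = 1002.780 / 16.072 = 62.393 m.
Total = 57.317 + 62.393 = 119.710 m.

Total stopping distance ≈ 120 m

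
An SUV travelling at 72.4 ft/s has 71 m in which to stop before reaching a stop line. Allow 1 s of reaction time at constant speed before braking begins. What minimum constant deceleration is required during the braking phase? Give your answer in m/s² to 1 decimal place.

Required deceleration ≈ 5.0 m/s²

72.4 ft/s × 0.3048 = 22.0675 m/s.
Distance covered during reaction = 22.0675 × 1 = 22.067 m.
Distance available for braking: 71 − 22.067 = 48.933 m.
v² = 2a·d ⇒ a = v²/(2d) = 22.0675² / (2 × 48.933) = 486.975 / 97.866 = 4.9759 m/s².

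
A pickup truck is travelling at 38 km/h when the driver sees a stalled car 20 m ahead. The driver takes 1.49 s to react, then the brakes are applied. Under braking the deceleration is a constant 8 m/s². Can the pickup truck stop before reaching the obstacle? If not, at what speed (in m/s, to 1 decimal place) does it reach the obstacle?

No — it strikes the obstacle at 6.6 m/s

38 km/h ÷ 3.6 = 10.5556 m/s.
Reaction distance = 10.5556 × 1.49 = 15.728 m.
Braking distance needed to stop: v²/(2a) = 111.421 / 16.000 = 6.964 m, so total needed = 15.728 + 6.964 = 22.692 m > 20 m — it cannot stop.
Distance remaining when braking begins: 20 − 15.728 = 4.272 m.
v² = v₀² − 2a·d = 111.421 − 2 × 8.000 × 4.272 = 43.069 m²/s².
v = √43.069 = 6.563 m/s.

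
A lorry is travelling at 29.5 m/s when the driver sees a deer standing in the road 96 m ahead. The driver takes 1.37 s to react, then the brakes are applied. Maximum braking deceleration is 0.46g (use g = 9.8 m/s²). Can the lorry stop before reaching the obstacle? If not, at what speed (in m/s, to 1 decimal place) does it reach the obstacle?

a = 0.46 × 9.8 = 4.508 m/s².
Reaction distance = 29.5000 × 1.37 = 40.415 m.
Braking distance needed to stop: v²/(2a) = 870.250 / 9.016 = 96.523 m, so total needed = 40.415 + 96.523 = 136.938 m > 96 m — it cannot stop.
Distance remaining when braking begins: 96 − 40.415 = 55.585 m.
v² = v₀² − 2a·d = 870.250 − 2 × 4.508 × 55.585 = 369.096 m²/s².
v = √369.096 = 19.212 m/s.

No — it strikes the obstacle at 19.2 m/s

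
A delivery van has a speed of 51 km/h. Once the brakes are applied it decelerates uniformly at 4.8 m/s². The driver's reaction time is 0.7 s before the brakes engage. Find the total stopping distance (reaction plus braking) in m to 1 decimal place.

51 km/h ÷ 3.6 = 14.1667 m/s.
Reaction distance = v·t_r = 14.1667 × 0.7 = 9.917 m.
Braking distance = v²/(2a) = 14.1667² / (2 × 4.800) = 200.695 / 9.600 = 20.906 m.
Total = 9.917 + 20.906 = 30.823 m.

Total stopping distance ≈ 30.8 m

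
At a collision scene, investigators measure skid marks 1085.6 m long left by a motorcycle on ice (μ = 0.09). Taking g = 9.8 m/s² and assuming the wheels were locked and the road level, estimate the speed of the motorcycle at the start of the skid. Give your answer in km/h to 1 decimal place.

Deceleration a = μg = 0.09 × 9.8 = 0.882 m/s².
v = √(2a·d) = √(2 × 0.882 × 1085.6) = √1914.998 = 43.7607 m/s.
= 43.7607 × 3.6 = 157.539 km/h.

Initial speed ≈ 157.5 km/h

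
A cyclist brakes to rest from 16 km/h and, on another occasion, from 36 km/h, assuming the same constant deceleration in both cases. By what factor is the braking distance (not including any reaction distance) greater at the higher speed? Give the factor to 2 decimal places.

Factor ≈ 5.06

Braking distance d = v²/(2a), so with a fixed, d ∝ v².
Factor = (36/16)² = 2.2500² = 5.0625.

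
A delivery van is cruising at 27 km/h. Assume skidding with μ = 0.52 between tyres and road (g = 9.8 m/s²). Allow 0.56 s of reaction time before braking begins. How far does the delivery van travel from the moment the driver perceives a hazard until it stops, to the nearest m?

Total stopping distance ≈ 10 m

27 km/h ÷ 3.6 = 7.5000 m/s.
a = μg = 0.52 × 9.8 = 5.096 m/s².
Reaction distance = v·t_r = 7.5000 × 0.56 = 4.200 m.
Braking distance = v²/(2a) = 7.5000² / (2 × 5.096) = 56.250 / 10.192 = 5.519 m.
Total = 4.200 + 5.519 = 9.719 m.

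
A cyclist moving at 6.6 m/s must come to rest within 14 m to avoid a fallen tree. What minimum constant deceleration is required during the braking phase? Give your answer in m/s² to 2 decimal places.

Required deceleration ≈ 1.56 m/s²

v² = 2a·d ⇒ a = v²/(2d) = 6.6000² / (2 × 14.000) = 43.560 / 28.000 = 1.5557 m/s².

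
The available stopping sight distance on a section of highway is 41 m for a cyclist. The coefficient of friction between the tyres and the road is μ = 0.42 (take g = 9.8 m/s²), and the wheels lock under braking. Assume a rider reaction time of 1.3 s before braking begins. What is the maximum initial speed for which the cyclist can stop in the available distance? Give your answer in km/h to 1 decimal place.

Maximum speed ≈ 49.6 km/h

a = μg = 0.42 × 9.8 = 4.116 m/s².
Stopping distance: v·t_r + v²/(2a) = 41 with t_r = 1.3 s and a = 4.116 m/s².
So v² + 10.702 v − 337.51 = 0.
Positive root: v = −a·t_r + √((a·t_r)² + 2a·d) = −5.351 + √(28.633 + 337.51) = 13.7839 m/s.
13.7839 m/s × 3.6 = 49.622 km/h.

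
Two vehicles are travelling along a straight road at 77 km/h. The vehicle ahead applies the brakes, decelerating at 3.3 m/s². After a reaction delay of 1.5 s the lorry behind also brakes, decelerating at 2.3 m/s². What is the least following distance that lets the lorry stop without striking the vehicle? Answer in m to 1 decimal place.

Minimum gap ≈ 62.2 m

77 km/h ÷ 3.6 = 21.3889 m/s.
Leader travels v²/(2a_L) = 457.485 / 6.600 = 69.316 m before stopping.
Follower covers v·t_r = 21.3889 × 1.5 = 32.083 m while reacting, then v²/(2a_F) = 457.485 / 4.600 = 99.453 m while braking, for a total of 32.083 + 99.453 = 131.536 m.
Since a_F ≤ a_L and the follower starts braking later, the follower is never slower than the leader, so the closest approach is when both have stopped.
Minimum gap = 131.536 − 69.316 = 62.220 m.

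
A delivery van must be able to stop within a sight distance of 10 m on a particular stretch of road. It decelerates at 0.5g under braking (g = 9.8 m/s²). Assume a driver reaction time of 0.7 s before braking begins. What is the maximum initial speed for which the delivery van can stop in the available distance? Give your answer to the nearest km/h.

Maximum speed ≈ 25 km/h

a = 0.5 × 9.8 = 4.900 m/s².
Stopping distance: v·t_r + v²/(2a) = 10 with t_r = 0.7 s and a = 4.900 m/s².
So v² + 6.860 v − 98.00 = 0.
Positive root: v = −a·t_r + √((a·t_r)² + 2a·d) = −3.430 + √(11.765 + 98.00) = 7.0469 m/s.
7.0469 m/s × 3.6 = 25.369 km/h.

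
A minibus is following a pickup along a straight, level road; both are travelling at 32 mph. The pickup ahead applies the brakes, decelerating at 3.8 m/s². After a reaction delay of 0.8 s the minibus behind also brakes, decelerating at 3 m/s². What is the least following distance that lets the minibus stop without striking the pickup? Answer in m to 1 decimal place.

32 mph × 0.44704 = 14.3053 m/s.
Leader travels v²/(2a_L) = 204.642 / 7.600 = 26.927 m before stopping.
Follower covers v·t_r = 14.3053 × 0.8 = 11.444 m while reacting, then v²/(2a_F) = 204.642 / 6.000 = 34.107 m while braking, for a total of 11.444 + 34.107 = 45.551 m.
Since a_F ≤ a_L and the follower starts braking later, the follower is never slower than the leader, so the closest approach is when both have stopped.
Minimum gap = 45.551 − 26.927 = 18.624 m.

Minimum gap ≈ 18.6 m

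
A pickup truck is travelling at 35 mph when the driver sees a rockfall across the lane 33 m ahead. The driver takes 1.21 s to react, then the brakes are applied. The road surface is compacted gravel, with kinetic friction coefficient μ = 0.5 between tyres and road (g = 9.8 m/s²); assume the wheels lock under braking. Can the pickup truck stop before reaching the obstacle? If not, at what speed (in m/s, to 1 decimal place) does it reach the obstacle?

No — it strikes the obstacle at 10.3 m/s

35 mph × 0.44704 = 15.6464 m/s.
a = μg = 0.5 × 9.8 = 4.900 m/s².
Reaction distance = 15.6464 × 1.21 = 18.932 m.
Braking distance needed to stop: v²/(2a) = 244.810 / 9.800 = 24.981 m, so total needed = 18.932 + 24.981 = 43.913 m > 33 m — it cannot stop.
Distance remaining when braking begins: 33 − 18.932 = 14.068 m.
v² = v₀² − 2a·d = 244.810 − 2 × 4.900 × 14.068 = 106.944 m²/s².
v = √106.944 = 10.341 m/s.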